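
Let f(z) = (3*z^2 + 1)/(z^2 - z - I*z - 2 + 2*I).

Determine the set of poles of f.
{-1 + I, 2}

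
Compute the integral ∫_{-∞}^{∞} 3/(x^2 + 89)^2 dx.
Let f(z) = 3/(z^2 + 89)^2. The denominator has no real zeros and deg Q - deg P = 4 ≥ 2, so the integral of f over the upper semicircle |z| = R tends to 0 as R → ∞. Closing the contour in the upper half-plane,
  ∫_{-∞}^{∞} f(x) dx = 2πi · Σ Res(f, z_k)  over the poles with Im z_k > 0.

Zeros of the denominator: z^2 + 89 = 0 gives z = ±sqrt(89)*I.
Upper half-plane: z = sqrt(89)*I (a pole of order 2).

Write f(z) = g(z)/(z - sqrt(89)*I)^2 with g(z) = 3/(z + sqrt(89)*I)^2. For a double pole, Res(f, z₀) = g'(z₀):
  g'(z) = -6/(z + sqrt(89)*I)^3
  Res(f, sqrt(89)*I) = g'(sqrt(89)*I) = -3*sqrt(89)*I/31684

∫_{-∞}^{∞} f(x) dx = 2πi · (-3*sqrt(89)*I/31684) = 3*sqrt(89)*pi/15842

Final answer: 3*sqrt(89)*pi/15842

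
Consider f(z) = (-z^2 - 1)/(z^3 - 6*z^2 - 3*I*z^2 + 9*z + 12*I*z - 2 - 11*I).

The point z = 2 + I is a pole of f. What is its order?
Factor the denominator:
  z^3 - 6*z^2 - 3*I*z^2 + 9*z + 12*I*z - 2 - 11*I = (z - 2 - I)^3

The numerator P(z) = -z^2 - 1 has P(2 + I) = -4 - 4*I ≠ 0, so no factor of (z - 2 - I) cancels.
Near z = 2 + I we can therefore write f(z) = g(z)/(z - 2 - I)^3 with g analytic at 2 + I and g(2 + I) ≠ 0 (g is just the numerator).

Hence z = 2 + I is a pole of order 3.

Final answer: 3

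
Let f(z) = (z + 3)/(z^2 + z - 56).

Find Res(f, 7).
Write f(z) = P(z)/Q(z) with P(z) = z + 3 and Q(z) = z^2 + z - 56.
The denominator factors as Q(z) = (z + 8)*(z - 7), so z = 7 is a simple zero of Q and P is analytic there; z = 7 is therefore a simple pole and
  Res(f, z₀) = P(z₀)/Q'(z₀).

Q'(z) = 2*z + 1, so Q'(7) = 15.
P(7) = 10.

Res(f, 7) = (10)/(15) = 2/3

Final answer: 2/3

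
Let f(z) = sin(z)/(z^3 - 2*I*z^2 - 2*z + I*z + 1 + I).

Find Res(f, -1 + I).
Write f(z) = P(z)/Q(z) with P(z) = sin(z) and Q(z) = z^3 - 2*I*z^2 - 2*z + I*z + 1 + I.
The denominator factors as Q(z) = (z + 1 - I)*(z - I)*(z - 1), so z = -1 + I is a simple zero of Q and P is analytic there; z = -1 + I is therefore a simple pole and
  Res(f, z₀) = P(z₀)/Q'(z₀).

Q'(z) = 3*z^2 - 4*I*z - 2 + I, so Q'(-1 + I) = 2 - I.
P(-1 + I) = -sin(1 - I).

Res(f, -1 + I) = (-sin(1 - I))/(2 - I) = (-2/5 - I/5)*sin(1 - I)

Final answer: (-2/5 - I/5)*sin(1 - I)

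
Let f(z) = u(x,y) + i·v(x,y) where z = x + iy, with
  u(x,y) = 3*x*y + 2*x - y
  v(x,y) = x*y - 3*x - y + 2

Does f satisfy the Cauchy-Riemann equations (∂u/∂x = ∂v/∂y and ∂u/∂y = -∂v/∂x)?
∂u/∂x = 3*y + 2
∂v/∂y = x - 1
∂u/∂y = 3*x - 1
∂v/∂x = y - 3
∂u/∂x ≠ ∂v/∂y and ∂u/∂y ≠ -∂v/∂x; the Cauchy-Riemann equations are not satisfied, so f is not analytic.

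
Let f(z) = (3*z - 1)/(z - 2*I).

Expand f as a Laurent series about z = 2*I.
Put w = z - (2*I), i.e. z = w + 2*I. The denominator is w, so it suffices to rewrite the numerator in powers of w.

P(z) = 3*z - 1
P(w + 2*I) = -1 + 6*I + 3*w

Dividing each term by w:
  f = (-1 + 6*I)/w + 3

Substituting back w = z - 2*I:
  f(z) = (-1 + 6*I)/(z - 2*I) + 3

The series is finite because the numerator is a polynomial; the negative powers form the principal part, and the coefficient of 1/(z - 2*I) gives Res(f, 2*I) = -1 + 6*I.

Final answer: (-1 + 6*I)/(z - 2*I) + 3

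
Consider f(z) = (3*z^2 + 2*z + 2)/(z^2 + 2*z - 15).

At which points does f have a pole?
The singularities of f are the zeros of the denominator. Factoring,
  z^2 + 2*z - 15 = (z - 3)*(z + 5)
so the candidates are z = 3, z = -5.

Check the numerator P(z) = 3*z^2 + 2*z + 2 at each one:
  P(3) = 35 ≠ 0, so z = 3 is a (simple) pole.
  P(-5) = 67 ≠ 0, so z = -5 is a (simple) pole.

Poles of f: {-5, 3}

Final answer: {-5, 3}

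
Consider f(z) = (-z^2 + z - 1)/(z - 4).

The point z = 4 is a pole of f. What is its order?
Factor the denominator:
  z - 4 = (z - 4)

The numerator P(z) = -z^2 + z - 1 has P(4) = -13 ≠ 0, so no factor of (z - 4) cancels.
Near z = 4 we can therefore write f(z) = g(z)/(z - 4) with g analytic at 4 and g(4) ≠ 0 (g is just the numerator).

Hence z = 4 is a pole of order 1.

Final answer: 1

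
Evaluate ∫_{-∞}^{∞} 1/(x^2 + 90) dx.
Let f(z) = 1/(z^2 + 90). The denominator has no real zeros and deg Q - deg P = 2 ≥ 2, so the integral of f over the upper semicircle |z| = R tends to 0 as R → ∞. Closing the contour in the upper half-plane,
  ∫_{-∞}^{∞} f(x) dx = 2πi · Σ Res(f, z_k)  over the poles with Im z_k > 0.

Zeros of the denominator: z^2 + 90 = 0 gives z = ±3*sqrt(10)*I.
Upper half-plane: z = 3*sqrt(10)*I (simple).

Each pole is a simple zero of Q(z) = z^2 + 90, so Res(f, z₀) = P(z₀)/Q'(z₀) with P(z) = 1, Q'(z) = 2*z:
  Res(f, 3*sqrt(10)*I) = (1)/(6*sqrt(10)*I) = -sqrt(10)*I/60

∫_{-∞}^{∞} f(x) dx = 2πi · (-sqrt(10)*I/60) = sqrt(10)*pi/30

Final answer: sqrt(10)*pi/30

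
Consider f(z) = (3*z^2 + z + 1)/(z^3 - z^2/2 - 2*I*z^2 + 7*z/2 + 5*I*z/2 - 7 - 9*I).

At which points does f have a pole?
The singularities of f are the zeros of the denominator. Factoring,
  z^3 - z^2/2 - 2*I*z^2 + 7*z/2 + 5*I*z/2 - 7 - 9*I = (z + 2*I)*(z - 3/2 - I)*(z + 1 - 3*I)
so the candidates are z = -2*I, z = 3/2 + I, z = -1 + 3*I.

Check the numerator P(z) = 3*z^2 + z + 1 at each one:
  P(-2*I) = -11 - 2*I ≠ 0, so z = -2*I is a (simple) pole.
  P(3/2 + I) = 25/4 + 10*I ≠ 0, so z = 3/2 + I is a (simple) pole.
  P(-1 + 3*I) = -24 - 15*I ≠ 0, so z = -1 + 3*I is a (simple) pole.

Poles of f: {-1 + 3*I, -2*I, 3/2 + I}

Final answer: {-1 + 3*I, -2*I, 3/2 + I}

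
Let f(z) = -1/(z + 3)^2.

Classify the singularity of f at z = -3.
pole of order 2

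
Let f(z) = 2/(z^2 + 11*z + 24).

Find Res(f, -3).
2/5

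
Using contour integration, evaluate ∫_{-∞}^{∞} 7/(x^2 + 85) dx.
Let f(z) = 7/(z^2 + 85). The denominator has no real zeros and deg Q - deg P = 2 ≥ 2, so the integral of f over the upper semicircle |z| = R tends to 0 as R → ∞. Closing the contour in the upper half-plane,
  ∫_{-∞}^{∞} f(x) dx = 2πi · Σ Res(f, z_k)  over the poles with Im z_k > 0.

Zeros of the denominator: z^2 + 85 = 0 gives z = ±sqrt(85)*I.
Upper half-plane: z = sqrt(85)*I (simple).

Each pole is a simple zero of Q(z) = z^2 + 85, so Res(f, z₀) = P(z₀)/Q'(z₀) with P(z) = 7, Q'(z) = 2*z:
  Res(f, sqrt(85)*I) = (7)/(2*sqrt(85)*I) = -7*sqrt(85)*I/170

∫_{-∞}^{∞} f(x) dx = 2πi · (-7*sqrt(85)*I/170) = 7*sqrt(85)*pi/85

Final answer: 7*sqrt(85)*pi/85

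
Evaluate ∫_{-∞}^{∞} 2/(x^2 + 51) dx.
2*sqrt(51)*pi/51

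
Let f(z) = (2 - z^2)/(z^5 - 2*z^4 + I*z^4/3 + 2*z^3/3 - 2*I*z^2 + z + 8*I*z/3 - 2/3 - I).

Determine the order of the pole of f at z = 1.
Factor the denominator:
  z^5 - 2*z^4 + I*z^4/3 + 2*z^3/3 - 2*I*z^2 + z + 8*I*z/3 - 2/3 - I = (z - 1)^3*(z + I)*(z + 1 - 2*I/3)

The numerator P(z) = 2 - z^2 has P(1) = 1 ≠ 0, so no factor of (z - 1) cancels.
Near z = 1 we can therefore write f(z) = g(z)/(z - 1)^3 with g analytic at 1 and g(1) ≠ 0 (g is the numerator divided by the remaining denominator factors).

Hence z = 1 is a pole of order 3.

Final answer: 3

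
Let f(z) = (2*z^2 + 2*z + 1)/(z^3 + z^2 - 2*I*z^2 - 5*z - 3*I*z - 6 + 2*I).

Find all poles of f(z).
The singularities of f are the zeros of the denominator. Factoring,
  z^3 + z^2 - 2*I*z^2 - 5*z - 3*I*z - 6 + 2*I = (z + 1 - I)*(z - 2 - I)*(z + 2)
so the candidates are z = -1 + I, z = 2 + I, z = -2.

Check the numerator P(z) = 2*z^2 + 2*z + 1 at each one:
  P(-1 + I) = -1 - 2*I ≠ 0, so z = -1 + I is a (simple) pole.
  P(2 + I) = 11 + 10*I ≠ 0, so z = 2 + I is a (simple) pole.
  P(-2) = 5 ≠ 0, so z = -2 is a (simple) pole.

Poles of f: {-2, -1 + I, 2 + I}

Final answer: {-2, -1 + I, 2 + I}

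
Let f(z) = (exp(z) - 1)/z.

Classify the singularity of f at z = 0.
Let u = z. The exponent is z = u, so
  f = (e^(u) - 1)/u = ((u) + (u)^2/2 + (u)^3/6 + ...)/u = 1 + (1/2)*u + (1/6)*u^2 + ...
The Laurent expansion about u = 0 has no negative powers; equivalently lim_{z→0} f(z) = 1 exists and is finite.
So the singularity is removable.

Final answer: removable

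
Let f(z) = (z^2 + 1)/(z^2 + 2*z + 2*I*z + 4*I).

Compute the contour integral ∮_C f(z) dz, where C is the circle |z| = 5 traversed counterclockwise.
pi*(4 - 4*I)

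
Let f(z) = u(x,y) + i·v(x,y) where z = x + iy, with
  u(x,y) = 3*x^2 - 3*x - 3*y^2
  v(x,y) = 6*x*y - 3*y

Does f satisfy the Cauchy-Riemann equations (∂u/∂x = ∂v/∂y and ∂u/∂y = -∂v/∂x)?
∂u/∂x = 6*x - 3
∂v/∂y = 6*x - 3
∂u/∂y = -6*y
∂v/∂x = 6*y
∂u/∂x = ∂v/∂y and ∂u/∂y = -∂v/∂x hold identically; f is analytic.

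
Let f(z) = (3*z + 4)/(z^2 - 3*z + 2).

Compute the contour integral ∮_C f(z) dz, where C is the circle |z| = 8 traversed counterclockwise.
By the residue theorem, ∮_C f(z) dz = 2πi · (sum of the residues of f at the poles inside |z| = 8).

The denominator factors as (z - 1)*(z - 2), so the singularities of f are simple poles at z = 1, z = 2.
  |1|² = 1 < 64 = 8², so this pole is inside the contour.
  |2|² = 4 < 64 = 8², so this pole is inside the contour.

With P(z) = 3*z + 4 and Q(z) = z^2 - 3*z + 2, each pole is simple, so Res(f, z₀) = P(z₀)/Q'(z₀) with Q'(z) = 2*z - 3.
  Res(f, 1) = P(1)/Q'(1) = (7)/(-1) = -7
  Res(f, 2) = P(2)/Q'(2) = (10)/(1) = 10

Sum of residues inside C: 3
∮_C f(z) dz = 2πi · (3) = 6*I*pi

Final answer: 6*I*pi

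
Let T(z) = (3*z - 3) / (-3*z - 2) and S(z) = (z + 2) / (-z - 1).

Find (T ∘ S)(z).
(T ∘ S)(z) = T(S(z)) = ((3)*S(z) + (-3))/((-3)*S(z) + (-2)). Multiply numerator and denominator by -z - 1:
  numerator:   (3)*(z + 2) + (-3)*(-z - 1) = 6*z + 9
  denominator: (-3)*(z + 2) + (-2)*(-z - 1) = -z - 4
(T ∘ S)(z) = (6*z + 9)/(-z - 4) = (-6*z - 9)/(z + 4)

Final answer: (-6*z - 9)/(z + 4)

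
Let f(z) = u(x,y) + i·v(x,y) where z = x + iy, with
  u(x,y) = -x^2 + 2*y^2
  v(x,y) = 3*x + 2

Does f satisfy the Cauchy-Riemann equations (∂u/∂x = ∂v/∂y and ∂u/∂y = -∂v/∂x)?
∂u/∂x = -2*x
∂v/∂y = 0
∂u/∂y = 4*y
∂v/∂x = 3
∂u/∂x ≠ ∂v/∂y and ∂u/∂y ≠ -∂v/∂x; the Cauchy-Riemann equations are not satisfied, so f is not analytic.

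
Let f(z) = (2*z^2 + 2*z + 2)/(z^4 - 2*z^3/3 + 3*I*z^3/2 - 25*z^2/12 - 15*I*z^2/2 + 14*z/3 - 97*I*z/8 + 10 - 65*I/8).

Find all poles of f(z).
The singularities of f are the zeros of the denominator. Factoring,
  z^4 - 2*z^3/3 + 3*I*z^3/2 - 25*z^2/12 - 15*I*z^2/2 + 14*z/3 - 97*I*z/8 + 10 - 65*I/8 = (z - 3 - 3*I/2)*(z + 1/3 + 3*I/2)*(z + 1 + 2*I)*(z + 1 - I/2)
so the candidates are z = 3 + 3*I/2, z = -1/3 - 3*I/2, z = -1 - 2*I, z = -1 + I/2.

Check the numerator P(z) = 2*z^2 + 2*z + 2 at each one:
  P(3 + 3*I/2) = 43/2 + 21*I ≠ 0, so z = 3 + 3*I/2 is a (simple) pole.
  P(-1/3 - 3*I/2) = -53/18 - I ≠ 0, so z = -1/3 - 3*I/2 is a (simple) pole.
  P(-1 - 2*I) = -6 + 4*I ≠ 0, so z = -1 - 2*I is a (simple) pole.
  P(-1 + I/2) = 3/2 - I ≠ 0, so z = -1 + I/2 is a (simple) pole.

Poles of f: {-1 - 2*I, -1 + I/2, -1/3 - 3*I/2, 3 + 3*I/2}

Final answer: {-1 - 2*I, -1 + I/2, -1/3 - 3*I/2, 3 + 3*I/2}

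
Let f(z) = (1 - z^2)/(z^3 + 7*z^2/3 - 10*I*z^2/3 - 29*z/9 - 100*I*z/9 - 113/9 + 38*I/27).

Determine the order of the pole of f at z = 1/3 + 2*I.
Factor the denominator:
  z^3 + 7*z^2/3 - 10*I*z^2/3 - 29*z/9 - 100*I*z/9 - 113/9 + 38*I/27 = (z - 1/3 - 2*I)^2*(z + 3 + 2*I/3)

The numerator P(z) = 1 - z^2 has P(1/3 + 2*I) = 44/9 - 4*I/3 ≠ 0, so no factor of (z - 1/3 - 2*I) cancels.
Near z = 1/3 + 2*I we can therefore write f(z) = g(z)/(z - 1/3 - 2*I)^2 with g analytic at 1/3 + 2*I and g(1/3 + 2*I) ≠ 0 (g is the numerator divided by the remaining denominator factors).

Hence z = 1/3 + 2*I is a pole of order 2.

Final answer: 2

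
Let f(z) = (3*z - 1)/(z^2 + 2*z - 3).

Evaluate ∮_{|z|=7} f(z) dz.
By the residue theorem, ∮_C f(z) dz = 2πi · (sum of the residues of f at the poles inside |z| = 7).

The denominator factors as (z + 3)*(z - 1), so the singularities of f are simple poles at z = -3, z = 1.
  |-3|² = 9 < 49 = 7², so this pole is inside the contour.
  |1|² = 1 < 49 = 7², so this pole is inside the contour.

With P(z) = 3*z - 1 and Q(z) = z^2 + 2*z - 3, each pole is simple, so Res(f, z₀) = P(z₀)/Q'(z₀) with Q'(z) = 2*z + 2.
  Res(f, -3) = P(-3)/Q'(-3) = (-10)/(-4) = 5/2
  Res(f, 1) = P(1)/Q'(1) = (2)/(4) = 1/2

Sum of residues inside C: 3
∮_C f(z) dz = 2πi · (3) = 6*I*pi

Final answer: 6*I*pi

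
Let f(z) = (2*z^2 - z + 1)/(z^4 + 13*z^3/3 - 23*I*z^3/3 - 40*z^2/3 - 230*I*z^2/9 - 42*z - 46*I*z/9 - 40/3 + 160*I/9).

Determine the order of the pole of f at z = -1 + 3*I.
Factor the denominator:
  z^4 + 13*z^3/3 - 23*I*z^3/3 - 40*z^2/3 - 230*I*z^2/9 - 42*z - 46*I*z/9 - 40/3 + 160*I/9 = (z + 1 - 3*I)^2*(z + 2 - 2*I/3)*(z + 1/3 - I)

The numerator P(z) = 2*z^2 - z + 1 has P(-1 + 3*I) = -14 - 15*I ≠ 0, so no factor of (z + 1 - 3*I) cancels.
Near z = -1 + 3*I we can therefore write f(z) = g(z)/(z + 1 - 3*I)^2 with g analytic at -1 + 3*I and g(-1 + 3*I) ≠ 0 (g is the numerator divided by the remaining denominator factors).

Hence z = -1 + 3*I is a pole of order 2.

Final answer: 2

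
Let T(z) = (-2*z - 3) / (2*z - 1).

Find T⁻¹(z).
Set w = T(z) = (-2*z - 3) / (2*z - 1) and solve for z:
  w*(2*z - 1) = -2*z - 3
  -w + z*(2*w + 2) + 3 = 0
  z*(2*w + 2) = w - 3
  z = (3 - w)/(-2*w - 2)
Renaming the variable, T⁻¹(z) = (-z + 3)/(-2*z - 2) = (z - 3)/(2*z + 2).
(Check: ad - bc = 8 ≠ 0, so T is invertible.)

Final answer: (z - 3)/(2*z + 2)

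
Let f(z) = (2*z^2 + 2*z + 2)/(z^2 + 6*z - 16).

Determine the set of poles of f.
The singularities of f are the zeros of the denominator. Factoring,
  z^2 + 6*z - 16 = (z + 8)*(z - 2)
so the candidates are z = -8, z = 2.

Check the numerator P(z) = 2*z^2 + 2*z + 2 at each one:
  P(-8) = 114 ≠ 0, so z = -8 is a (simple) pole.
  P(2) = 14 ≠ 0, so z = 2 is a (simple) pole.

Poles of f: {-8, 2}

Final answer: {-8, 2}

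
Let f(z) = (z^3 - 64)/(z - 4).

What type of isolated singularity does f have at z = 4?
The numerator vanishes at z = 4 ((4)^3 = 64), so it is divisible by z - 4:
  z^3 - 64 = (z - 4)*(z^2 + 4*z + 16)
Hence for z ≠ 4, f(z) = z^2 + 4*z + 16, a polynomial, and lim_{z→4} f(z) = 48 is finite.
So the singularity is removable.

Final answer: removable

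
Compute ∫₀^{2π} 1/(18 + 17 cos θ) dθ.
Let J = ∫₀^{2π} dθ/(18 + 17 cos θ).
Put z = e^{iθ}: then cos θ = (z + 1/z)/2, dθ = dz/(iz), and z runs once counterclockwise around |z| = 1:
  J = ∮_{|z|=1} 1/(18 + 17*(z + 1/z)/2) · dz/(iz) = (2/i) ∮_{|z|=1} dz/(17*z^2 + 36*z + 17).
The roots of 17*z^2 + 36*z + 17 are z = (-18 ± sqrt(18^2 - 17^2))/17, with sqrt(35) = sqrt(35); their product is 1, so only z₊ = -18/17 + sqrt(35)/17 lies inside the unit circle (z₋ = -18/17 - sqrt(35)/17 lies outside).
z₊ is a simple zero of q(z) = 17*z^2 + 36*z + 17, so Res(1/q, z₊) = 1/q'(z₊) with q'(z) = 34*z + 36; and q'(z₊) = 17*(z₊ - z₋) = 2*sqrt(35).
Therefore J = (2/i) · 2πi · 1/(2*sqrt(35)) = 2*pi/(sqrt(35)) = 2*sqrt(35)*pi/35

Final answer: 2*sqrt(35)*pi/35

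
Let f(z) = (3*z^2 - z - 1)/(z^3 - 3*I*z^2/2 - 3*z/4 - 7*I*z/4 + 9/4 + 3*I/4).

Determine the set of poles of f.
{-3/2, 1/2 - I/2, 1 + 2*I}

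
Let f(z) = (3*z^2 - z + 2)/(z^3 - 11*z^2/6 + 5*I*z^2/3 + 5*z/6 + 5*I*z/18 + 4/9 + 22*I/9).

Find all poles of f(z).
{-1/2 - 2*I/3, 1/3 + I, 2 - 2*I}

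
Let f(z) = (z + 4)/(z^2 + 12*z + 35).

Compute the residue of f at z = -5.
Write f(z) = P(z)/Q(z) with P(z) = z + 4 and Q(z) = z^2 + 12*z + 35.
The denominator factors as Q(z) = (z + 7)*(z + 5), so z = -5 is a simple zero of Q and P is analytic there; z = -5 is therefore a simple pole and
  Res(f, z₀) = P(z₀)/Q'(z₀).

Q'(z) = 2*z + 12, so Q'(-5) = 2.
P(-5) = -1.

Res(f, -5) = (-1)/(2) = -1/2

Final answer: -1/2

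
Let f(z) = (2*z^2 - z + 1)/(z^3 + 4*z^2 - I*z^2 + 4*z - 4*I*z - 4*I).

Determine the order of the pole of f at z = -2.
Factor the denominator:
  z^3 + 4*z^2 - I*z^2 + 4*z - 4*I*z - 4*I = (z + 2)^2*(z - I)

The numerator P(z) = 2*z^2 - z + 1 has P(-2) = 11 ≠ 0, so no factor of (z + 2) cancels.
Near z = -2 we can therefore write f(z) = g(z)/(z + 2)^2 with g analytic at -2 and g(-2) ≠ 0 (g is the numerator divided by the remaining denominator factors).

Hence z = -2 is a pole of order 2.

Final answer: 2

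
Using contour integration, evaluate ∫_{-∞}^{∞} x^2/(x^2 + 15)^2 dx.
sqrt(15)*pi/30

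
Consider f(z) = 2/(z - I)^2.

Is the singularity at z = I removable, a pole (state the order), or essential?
Write f(z) = g(z)/(z - I)^2 with g(z) = 2.
g is entire and g(I) = 2 ≠ 0, so no factor of (z - I) cancels: the Laurent expansion of f about z = I starts at the power -2, i.e. lim_{z→z₀} (z - z₀)^2 f(z) = 2 is finite and nonzero.
So z = I is a pole of order 2.

Final answer: pole of order 2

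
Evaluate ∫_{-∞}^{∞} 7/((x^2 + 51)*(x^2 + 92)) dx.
7*pi*(-51*sqrt(23) + 46*sqrt(51))/96186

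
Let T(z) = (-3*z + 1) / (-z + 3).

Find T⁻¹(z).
Set w = T(z) = (-3*z + 1) / (-z + 3) and solve for z:
  w*(-z + 3) = -3*z + 1
  3*w + z*(3 - w) - 1 = 0
  z*(3 - w) = 1 - 3*w
  z = (3*w - 1)/(w - 3)
Renaming the variable, T⁻¹(z) = (3*z - 1)/(z - 3).
(Check: ad - bc = -8 ≠ 0, so T is invertible.)

Final answer: (3*z - 1)/(z - 3)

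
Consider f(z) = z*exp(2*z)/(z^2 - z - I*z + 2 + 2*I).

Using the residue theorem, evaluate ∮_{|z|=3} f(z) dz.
pi*(2/5 + 6*I/5)*exp(4*I) + pi*(-2/5 + 4*I/5)*exp(2 - 2*I)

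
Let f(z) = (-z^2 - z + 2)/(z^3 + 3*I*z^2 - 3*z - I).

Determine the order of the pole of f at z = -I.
Factor the denominator:
  z^3 + 3*I*z^2 - 3*z - I = (z + I)^3

The numerator P(z) = -z^2 - z + 2 has P(-I) = 3 + I ≠ 0, so no factor of (z + I) cancels.
Near z = -I we can therefore write f(z) = g(z)/(z + I)^3 with g analytic at -I and g(-I) ≠ 0 (g is just the numerator).

Hence z = -I is a pole of order 3.

Final answer: 3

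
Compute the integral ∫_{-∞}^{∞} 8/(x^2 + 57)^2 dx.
Let f(z) = 8/(z^2 + 57)^2. The denominator has no real zeros and deg Q - deg P = 4 ≥ 2, so the integral of f over the upper semicircle |z| = R tends to 0 as R → ∞. Closing the contour in the upper half-plane,
  ∫_{-∞}^{∞} f(x) dx = 2πi · Σ Res(f, z_k)  over the poles with Im z_k > 0.

Zeros of the denominator: z^2 + 57 = 0 gives z = ±sqrt(57)*I.
Upper half-plane: z = sqrt(57)*I (a pole of order 2).

Write f(z) = g(z)/(z - sqrt(57)*I)^2 with g(z) = 8/(z + sqrt(57)*I)^2. For a double pole, Res(f, z₀) = g'(z₀):
  g'(z) = -16/(z + sqrt(57)*I)^3
  Res(f, sqrt(57)*I) = g'(sqrt(57)*I) = -2*sqrt(57)*I/3249

∫_{-∞}^{∞} f(x) dx = 2πi · (-2*sqrt(57)*I/3249) = 4*sqrt(57)*pi/3249

Final answer: 4*sqrt(57)*pi/3249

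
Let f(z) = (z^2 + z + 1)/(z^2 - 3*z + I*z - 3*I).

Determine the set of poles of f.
The singularities of f are the zeros of the denominator. Factoring,
  z^2 - 3*z + I*z - 3*I = (z - 3)*(z + I)
so the candidates are z = 3, z = -I.

Check the numerator P(z) = z^2 + z + 1 at each one:
  P(3) = 13 ≠ 0, so z = 3 is a (simple) pole.
  P(-I) = -I ≠ 0, so z = -I is a (simple) pole.

Poles of f: {-I, 3}

Final answer: {-I, 3}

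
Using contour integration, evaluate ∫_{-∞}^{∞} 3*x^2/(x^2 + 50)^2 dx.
Let f(z) = 3*z^2/(z^2 + 50)^2. The denominator has no real zeros and deg Q - deg P = 2 ≥ 2, so the integral of f over the upper semicircle |z| = R tends to 0 as R → ∞. Closing the contour in the upper half-plane,
  ∫_{-∞}^{∞} f(x) dx = 2πi · Σ Res(f, z_k)  over the poles with Im z_k > 0.

Zeros of the denominator: z^2 + 50 = 0 gives z = ±5*sqrt(2)*I.
Upper half-plane: z = 5*sqrt(2)*I (a pole of order 2).

Write f(z) = g(z)/(z - 5*sqrt(2)*I)^2 with g(z) = 3*z^2/(z + 5*sqrt(2)*I)^2. For a double pole, Res(f, z₀) = g'(z₀):
  g'(z) = 30*sqrt(2)*I*z/(z + 5*sqrt(2)*I)^3
  Res(f, 5*sqrt(2)*I) = g'(5*sqrt(2)*I) = -3*sqrt(2)*I/40

∫_{-∞}^{∞} f(x) dx = 2πi · (-3*sqrt(2)*I/40) = 3*sqrt(2)*pi/20

Final answer: 3*sqrt(2)*pi/20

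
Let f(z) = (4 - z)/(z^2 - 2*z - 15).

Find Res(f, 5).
Write f(z) = P(z)/Q(z) with P(z) = 4 - z and Q(z) = z^2 - 2*z - 15.
The denominator factors as Q(z) = (z + 3)*(z - 5), so z = 5 is a simple zero of Q and P is analytic there; z = 5 is therefore a simple pole and
  Res(f, z₀) = P(z₀)/Q'(z₀).

Q'(z) = 2*z - 2, so Q'(5) = 8.
P(5) = -1.

Res(f, 5) = (-1)/(8) = -1/8

Final answer: -1/8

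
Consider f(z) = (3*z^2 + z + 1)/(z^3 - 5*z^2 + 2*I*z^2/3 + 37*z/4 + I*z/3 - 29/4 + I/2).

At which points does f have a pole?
{1 - 2*I/3, 1 + 3*I/2, 3 - 3*I/2}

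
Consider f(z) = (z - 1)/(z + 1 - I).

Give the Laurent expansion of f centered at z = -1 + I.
Put w = z - (-1 + I), i.e. z = w - 1 + I. The denominator is w, so it suffices to rewrite the numerator in powers of w.

P(z) = z - 1
P(w - 1 + I) = -2 + I + w

Dividing each term by w:
  f = (-2 + I)/w + 1

Substituting back w = z + 1 - I:
  f(z) = (-2 + I)/(z + 1 - I) + 1

The series is finite because the numerator is a polynomial; the negative powers form the principal part, and the coefficient of 1/(z + 1 - I) gives Res(f, -1 + I) = -2 + I.

Final answer: (-2 + I)/(z + 1 - I) + 1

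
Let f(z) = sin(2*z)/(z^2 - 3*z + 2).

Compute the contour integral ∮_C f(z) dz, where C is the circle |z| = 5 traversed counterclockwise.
By the residue theorem, ∮_C f(z) dz = 2πi · (sum of the residues of f at the poles inside |z| = 5).

The denominator factors as (z - 2)*(z - 1), so the singularities of f are simple poles at z = 2, z = 1.
  |2|² = 4 < 25 = 5², so this pole is inside the contour.
  |1|² = 1 < 25 = 5², so this pole is inside the contour.

With P(z) = sin(2*z) and Q(z) = z^2 - 3*z + 2, each pole is simple, so Res(f, z₀) = P(z₀)/Q'(z₀) with Q'(z) = 2*z - 3.
  Res(f, 2) = P(2)/Q'(2) = (sin(4))/(1) = sin(4)
  Res(f, 1) = P(1)/Q'(1) = (sin(2))/(-1) = -sin(2)

Sum of residues inside C: -sin(2) + sin(4)
∮_C f(z) dz = 2πi · (-sin(2) + sin(4)) = -2*I*pi*sin(2) + 2*I*pi*sin(4)

Final answer: -2*I*pi*sin(2) + 2*I*pi*sin(4)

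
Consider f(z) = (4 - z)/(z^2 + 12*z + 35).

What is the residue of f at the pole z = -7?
Write f(z) = P(z)/Q(z) with P(z) = 4 - z and Q(z) = z^2 + 12*z + 35.
The denominator factors as Q(z) = (z + 5)*(z + 7), so z = -7 is a simple zero of Q and P is analytic there; z = -7 is therefore a simple pole and
  Res(f, z₀) = P(z₀)/Q'(z₀).

Q'(z) = 2*z + 12, so Q'(-7) = -2.
P(-7) = 11.

Res(f, -7) = (11)/(-2) = -11/2

Final answer: -11/2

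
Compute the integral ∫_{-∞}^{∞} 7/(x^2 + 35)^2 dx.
Let f(z) = 7/(z^2 + 35)^2. The denominator has no real zeros and deg Q - deg P = 4 ≥ 2, so the integral of f over the upper semicircle |z| = R tends to 0 as R → ∞. Closing the contour in the upper half-plane,
  ∫_{-∞}^{∞} f(x) dx = 2πi · Σ Res(f, z_k)  over the poles with Im z_k > 0.

Zeros of the denominator: z^2 + 35 = 0 gives z = ±sqrt(35)*I.
Upper half-plane: z = sqrt(35)*I (a pole of order 2).

Write f(z) = g(z)/(z - sqrt(35)*I)^2 with g(z) = 7/(z + sqrt(35)*I)^2. For a double pole, Res(f, z₀) = g'(z₀):
  g'(z) = -14/(z + sqrt(35)*I)^3
  Res(f, sqrt(35)*I) = g'(sqrt(35)*I) = -sqrt(35)*I/700

∫_{-∞}^{∞} f(x) dx = 2πi · (-sqrt(35)*I/700) = sqrt(35)*pi/350

Final answer: sqrt(35)*pi/350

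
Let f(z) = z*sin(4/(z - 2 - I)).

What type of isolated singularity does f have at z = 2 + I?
essential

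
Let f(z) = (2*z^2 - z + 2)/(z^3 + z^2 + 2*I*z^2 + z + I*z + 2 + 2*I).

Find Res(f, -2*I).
Write f(z) = P(z)/Q(z) with P(z) = 2*z^2 - z + 2 and Q(z) = z^3 + z^2 + 2*I*z^2 + z + I*z + 2 + 2*I.
The denominator factors as Q(z) = (z + 2*I)*(z - I)*(z + 1 + I), so z = -2*I is a simple zero of Q and P is analytic there; z = -2*I is therefore a simple pole and
  Res(f, z₀) = P(z₀)/Q'(z₀).

Q'(z) = 3*z^2 + 2*z + 4*I*z + 1 + I, so Q'(-2*I) = -3 - 3*I.
P(-2*I) = -6 + 2*I.

Res(f, -2*I) = (-6 + 2*I)/(-3 - 3*I) = 2/3 - 4*I/3

Final answer: 2/3 - 4*I/3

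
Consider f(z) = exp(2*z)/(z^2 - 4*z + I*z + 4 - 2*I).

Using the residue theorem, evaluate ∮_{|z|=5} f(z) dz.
By the residue theorem, ∮_C f(z) dz = 2πi · (sum of the residues of f at the poles inside |z| = 5).

The denominator factors as (z - 2)*(z - 2 + I), so the singularities of f are simple poles at z = 2, z = 2 - I.
  |2|² = 4 < 25 = 5², so this pole is inside the contour.
  |2 - I|² = 5 < 25 = 5², so this pole is inside the contour.

With P(z) = exp(2*z) and Q(z) = z^2 - 4*z + I*z + 4 - 2*I, each pole is simple, so Res(f, z₀) = P(z₀)/Q'(z₀) with Q'(z) = 2*z - 4 + I.
  Res(f, 2) = P(2)/Q'(2) = (exp(4))/(I) = -I*exp(4)
  Res(f, 2 - I) = P(2 - I)/Q'(2 - I) = (exp(4 - 2*I))/(-I) = I*exp(4 - 2*I)

Sum of residues inside C: -I*exp(4) + I*exp(4 - 2*I)
∮_C f(z) dz = 2πi · (-I*exp(4) + I*exp(4 - 2*I)) = 2*pi*exp(4) - 2*pi*exp(4 - 2*I)

Final answer: 2*pi*exp(4) - 2*pi*exp(4 - 2*I)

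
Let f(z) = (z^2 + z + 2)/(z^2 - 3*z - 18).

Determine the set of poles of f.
The singularities of f are the zeros of the denominator. Factoring,
  z^2 - 3*z - 18 = (z + 3)*(z - 6)
so the candidates are z = -3, z = 6.

Check the numerator P(z) = z^2 + z + 2 at each one:
  P(-3) = 8 ≠ 0, so z = -3 is a (simple) pole.
  P(6) = 44 ≠ 0, so z = 6 is a (simple) pole.

Poles of f: {-3, 6}

Final answer: {-3, 6}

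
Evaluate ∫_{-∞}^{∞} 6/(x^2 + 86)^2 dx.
Let f(z) = 6/(z^2 + 86)^2. The denominator has no real zeros and deg Q - deg P = 4 ≥ 2, so the integral of f over the upper semicircle |z| = R tends to 0 as R → ∞. Closing the contour in the upper half-plane,
  ∫_{-∞}^{∞} f(x) dx = 2πi · Σ Res(f, z_k)  over the poles with Im z_k > 0.

Zeros of the denominator: z^2 + 86 = 0 gives z = ±sqrt(86)*I.
Upper half-plane: z = sqrt(86)*I (a pole of order 2).

Write f(z) = g(z)/(z - sqrt(86)*I)^2 with g(z) = 6/(z + sqrt(86)*I)^2. For a double pole, Res(f, z₀) = g'(z₀):
  g'(z) = -12/(z + sqrt(86)*I)^3
  Res(f, sqrt(86)*I) = g'(sqrt(86)*I) = -3*sqrt(86)*I/14792

∫_{-∞}^{∞} f(x) dx = 2πi · (-3*sqrt(86)*I/14792) = 3*sqrt(86)*pi/7396

Final answer: 3*sqrt(86)*pi/7396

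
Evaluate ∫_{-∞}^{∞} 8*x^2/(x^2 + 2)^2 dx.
Let f(z) = 8*z^2/(z^2 + 2)^2. The denominator has no real zeros and deg Q - deg P = 2 ≥ 2, so the integral of f over the upper semicircle |z| = R tends to 0 as R → ∞. Closing the contour in the upper half-plane,
  ∫_{-∞}^{∞} f(x) dx = 2πi · Σ Res(f, z_k)  over the poles with Im z_k > 0.

Zeros of the denominator: z^2 + 2 = 0 gives z = ±sqrt(2)*I.
Upper half-plane: z = sqrt(2)*I (a pole of order 2).

Write f(z) = g(z)/(z - sqrt(2)*I)^2 with g(z) = 8*z^2/(z + sqrt(2)*I)^2. For a double pole, Res(f, z₀) = g'(z₀):
  g'(z) = 16*sqrt(2)*I*z/(z + sqrt(2)*I)^3
  Res(f, sqrt(2)*I) = g'(sqrt(2)*I) = -sqrt(2)*I

∫_{-∞}^{∞} f(x) dx = 2πi · (-sqrt(2)*I) = 2*sqrt(2)*pi

Final answer: 2*sqrt(2)*pi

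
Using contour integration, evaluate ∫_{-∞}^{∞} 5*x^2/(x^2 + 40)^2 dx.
sqrt(10)*pi/8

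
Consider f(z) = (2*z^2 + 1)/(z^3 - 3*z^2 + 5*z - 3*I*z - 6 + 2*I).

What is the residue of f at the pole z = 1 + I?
Write f(z) = P(z)/Q(z) with P(z) = 2*z^2 + 1 and Q(z) = z^3 - 3*z^2 + 5*z - 3*I*z - 6 + 2*I.
The denominator factors as Q(z) = (z + 2*I)*(z - 2 - I)*(z - 1 - I), so z = 1 + I is a simple zero of Q and P is analytic there; z = 1 + I is therefore a simple pole and
  Res(f, z₀) = P(z₀)/Q'(z₀).

Q'(z) = 3*z^2 - 6*z + 5 - 3*I, so Q'(1 + I) = -1 - 3*I.
P(1 + I) = 1 + 4*I.

Res(f, 1 + I) = (1 + 4*I)/(-1 - 3*I) = -13/10 - I/10

Final answer: -13/10 - I/10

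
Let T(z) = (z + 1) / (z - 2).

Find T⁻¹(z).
(2*z + 1)/(z - 1)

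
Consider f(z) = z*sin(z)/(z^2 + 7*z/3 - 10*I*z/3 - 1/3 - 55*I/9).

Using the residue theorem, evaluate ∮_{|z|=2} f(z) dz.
By the residue theorem, ∮_C f(z) dz = 2πi · (sum of the residues of f at the poles inside |z| = 2).

The denominator factors as (z + 1/3 - 3*I)*(z + 2 - I/3), so the singularities of f are simple poles at z = -1/3 + 3*I, z = -2 + I/3.
  |-1/3 + 3*I|² = 82/9 > 4 = 2², so this pole is outside the contour.
  |-2 + I/3|² = 37/9 > 4 = 2², so this pole is outside the contour.

No pole lies inside the contour, so f is analytic on and inside C and the integral is 0 (Cauchy's theorem).

Final answer: 0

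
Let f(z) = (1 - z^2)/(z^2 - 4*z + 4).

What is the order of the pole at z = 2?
Factor the denominator:
  z^2 - 4*z + 4 = (z - 2)^2

The numerator P(z) = 1 - z^2 has P(2) = -3 ≠ 0, so no factor of (z - 2) cancels.
Near z = 2 we can therefore write f(z) = g(z)/(z - 2)^2 with g analytic at 2 and g(2) ≠ 0 (g is just the numerator).

Hence z = 2 is a pole of order 2.

Final answer: 2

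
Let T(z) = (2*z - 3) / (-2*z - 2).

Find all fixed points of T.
T(z) = z means 2*z - 3 = z*(-2*z - 2), i.e.
  -2*z^2 - 4*z + 3 = 0.
Discriminant: (-4)^2 - 4*(-2)*(3) = 40, so the roots are real.
  z = (4 ± sqrt(40))/(2*(-2))
Fixed points: {-sqrt(10)/2 - 1, -1 + sqrt(10)/2}

Final answer: {-sqrt(10)/2 - 1, -1 + sqrt(10)/2}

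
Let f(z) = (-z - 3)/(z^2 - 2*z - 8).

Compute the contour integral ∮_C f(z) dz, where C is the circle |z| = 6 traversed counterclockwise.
By the residue theorem, ∮_C f(z) dz = 2πi · (sum of the residues of f at the poles inside |z| = 6).

The denominator factors as (z - 4)*(z + 2), so the singularities of f are simple poles at z = 4, z = -2.
  |4|² = 16 < 36 = 6², so this pole is inside the contour.
  |-2|² = 4 < 36 = 6², so this pole is inside the contour.

With P(z) = -z - 3 and Q(z) = z^2 - 2*z - 8, each pole is simple, so Res(f, z₀) = P(z₀)/Q'(z₀) with Q'(z) = 2*z - 2.
  Res(f, 4) = P(4)/Q'(4) = (-7)/(6) = -7/6
  Res(f, -2) = P(-2)/Q'(-2) = (-1)/(-6) = 1/6

Sum of residues inside C: -1
∮_C f(z) dz = 2πi · (-1) = -2*I*pi

Final answer: -2*I*pi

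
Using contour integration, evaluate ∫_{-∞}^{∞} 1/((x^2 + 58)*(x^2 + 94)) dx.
Let f(z) = 1/((z^2 + 58)*(z^2 + 94)). The denominator has no real zeros and deg Q - deg P = 4 ≥ 2, so the integral of f over the upper semicircle |z| = R tends to 0 as R → ∞. Closing the contour in the upper half-plane,
  ∫_{-∞}^{∞} f(x) dx = 2πi · Σ Res(f, z_k)  over the poles with Im z_k > 0.

Zeros of the denominator: z^2 + 94 = 0 gives z = ±sqrt(94)*I; z^2 + 58 = 0 gives z = ±sqrt(58)*I.
Upper half-plane: z = sqrt(58)*I, z = sqrt(94)*I (simple).

Each pole is a simple zero of Q(z) = z^4 + 152*z^2 + 5452, so Res(f, z₀) = P(z₀)/Q'(z₀) with P(z) = 1, Q'(z) = 4*z^3 + 304*z:
  Res(f, sqrt(58)*I) = (1)/(72*sqrt(58)*I) = -sqrt(58)*I/4176
  Res(f, sqrt(94)*I) = (1)/(-72*sqrt(94)*I) = sqrt(94)*I/6768

Sum of residues: I*(-sqrt(58)/4176 + sqrt(94)/6768)
∫_{-∞}^{∞} f(x) dx = 2πi · (I*(-sqrt(58)/4176 + sqrt(94)/6768)) = pi*(-29*sqrt(94) + 47*sqrt(58))/98136

Final answer: pi*(-29*sqrt(94) + 47*sqrt(58))/98136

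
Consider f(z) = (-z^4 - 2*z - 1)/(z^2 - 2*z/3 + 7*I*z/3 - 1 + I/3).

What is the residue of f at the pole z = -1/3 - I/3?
Write f(z) = P(z)/Q(z) with P(z) = -z^4 - 2*z - 1 and Q(z) = z^2 - 2*z/3 + 7*I*z/3 - 1 + I/3.
The denominator factors as Q(z) = (z + 1/3 + I/3)*(z - 1 + 2*I), so z = -1/3 - I/3 is a simple zero of Q and P is analytic there; z = -1/3 - I/3 is therefore a simple pole and
  Res(f, z₀) = P(z₀)/Q'(z₀).

Q'(z) = 2*z - 2/3 + 7*I/3, so Q'(-1/3 - I/3) = -4/3 + 5*I/3.
P(-1/3 - I/3) = -23/81 + 2*I/3.

Res(f, -1/3 - I/3) = (-23/81 + 2*I/3)/(-4/3 + 5*I/3) = 362/1107 - 101*I/1107

Final answer: 362/1107 - 101*I/1107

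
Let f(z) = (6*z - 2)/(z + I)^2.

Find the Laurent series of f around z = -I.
Put w = z - (-I), i.e. z = w - I. The denominator is w^2, so it suffices to rewrite the numerator in powers of w.

P(z) = 6*z - 2
P(w - I) = -2 - 6*I + 6*w

Dividing each term by w^2:
  f = (-2 - 6*I)/w^2 + 6/w

Substituting back w = z + I:
  f(z) = (-2 - 6*I)/(z + I)^2 + 6/(z + I)

The series is finite because the numerator is a polynomial; the negative powers form the principal part, and the coefficient of 1/(z + I) gives Res(f, -I) = 6.

Final answer: (-2 - 6*I)/(z + I)^2 + 6/(z + I)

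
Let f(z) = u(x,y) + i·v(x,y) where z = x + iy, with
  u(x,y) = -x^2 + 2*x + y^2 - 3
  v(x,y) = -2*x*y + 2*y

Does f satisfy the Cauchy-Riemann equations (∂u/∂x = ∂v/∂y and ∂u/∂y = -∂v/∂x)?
∂u/∂x = 2 - 2*x
∂v/∂y = 2 - 2*x
∂u/∂y = 2*y
∂v/∂x = -2*y
∂u/∂x = ∂v/∂y and ∂u/∂y = -∂v/∂x hold identically; f is analytic.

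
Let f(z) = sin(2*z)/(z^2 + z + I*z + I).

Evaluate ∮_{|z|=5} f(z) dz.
By the residue theorem, ∮_C f(z) dz = 2πi · (sum of the residues of f at the poles inside |z| = 5).

The denominator factors as (z + I)*(z + 1), so the singularities of f are simple poles at z = -I, z = -1.
  |-I|² = 1 < 25 = 5², so this pole is inside the contour.
  |-1|² = 1 < 25 = 5², so this pole is inside the contour.

With P(z) = sin(2*z) and Q(z) = z^2 + z + I*z + I, each pole is simple, so Res(f, z₀) = P(z₀)/Q'(z₀) with Q'(z) = 2*z + 1 + I.
  Res(f, -I) = P(-I)/Q'(-I) = (-I*sinh(2))/(1 - I) = (1/2 - I/2)*sinh(2)
  Res(f, -1) = P(-1)/Q'(-1) = (-sin(2))/(-1 + I) = (1/2 + I/2)*sin(2)

Sum of residues inside C: (1/2 - I/2)*sinh(2) + (1/2 + I/2)*sin(2)
∮_C f(z) dz = 2πi · ((1/2 - I/2)*sinh(2) + (1/2 + I/2)*sin(2)) = pi*(-1 + I)*sin(2) + pi*(1 + I)*sinh(2)

Final answer: pi*(-1 + I)*sin(2) + pi*(1 + I)*sinh(2)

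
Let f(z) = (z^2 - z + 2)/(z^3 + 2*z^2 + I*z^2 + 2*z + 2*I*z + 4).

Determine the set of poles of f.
The singularities of f are the zeros of the denominator. Factoring,
  z^3 + 2*z^2 + I*z^2 + 2*z + 2*I*z + 4 = (z + 2*I)*(z + 2)*(z - I)
so the candidates are z = -2*I, z = -2, z = I.

Check the numerator P(z) = z^2 - z + 2 at each one:
  P(-2*I) = -2 + 2*I ≠ 0, so z = -2*I is a (simple) pole.
  P(-2) = 8 ≠ 0, so z = -2 is a (simple) pole.
  P(I) = 1 - I ≠ 0, so z = I is a (simple) pole.

Poles of f: {-2, -2*I, I}

Final answer: {-2, -2*I, I}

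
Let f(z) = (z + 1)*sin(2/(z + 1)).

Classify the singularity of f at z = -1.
Let u = z + 1. Then
  sin(2/u) = Σ_{k≥0} (-1)^k (2)^(2k+1)/((2k+1)!·u^(2k+1)) = 2/u - 4/(3*u^3) + 4/(15*u^5) + ...
which has infinitely many negative powers of u, so sin(2/(z + 1)) has an essential singularity at z = -1.
The extra factor z + 1 is a nonzero polynomial; if the product had at most a pole at z = -1, dividing by that polynomial would leave sin(2/(z + 1)) with at most a pole too — contradiction. (Equivalently, the product's Laurent series still has infinitely many negative powers.)
So the singularity is essential.

Final answer: essential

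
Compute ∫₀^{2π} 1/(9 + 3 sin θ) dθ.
Call the integral J. The integrand is 2π-periodic and we integrate over a full period, so shifting θ does not change the value (θ → θ + π/2 turns sin θ into cos θ). Hence
  J = ∫₀^{2π} dθ/(9 + 3 cos θ).
Put z = e^{iθ}: then cos θ = (z + 1/z)/2, dθ = dz/(iz), and z runs once counterclockwise around |z| = 1:
  J = ∮_{|z|=1} 1/(9 + 3*(z + 1/z)/2) · dz/(iz) = (2/i) ∮_{|z|=1} dz/(3*z^2 + 18*z + 3).
The roots of 3*z^2 + 18*z + 3 are z = (-9 ± sqrt(9^2 - 3^2))/3, with sqrt(72) = 6*sqrt(2); their product is 1, so only z₊ = -3 + 2*sqrt(2) lies inside the unit circle (z₋ = -3 - 2*sqrt(2) lies outside).
z₊ is a simple zero of q(z) = 3*z^2 + 18*z + 3, so Res(1/q, z₊) = 1/q'(z₊) with q'(z) = 6*z + 18; and q'(z₊) = 3*(z₊ - z₋) = 12*sqrt(2).
Therefore J = (2/i) · 2πi · 1/(12*sqrt(2)) = 2*pi/(6*sqrt(2)) = sqrt(2)*pi/6

Final answer: sqrt(2)*pi/6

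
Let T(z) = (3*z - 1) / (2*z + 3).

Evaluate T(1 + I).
Substitute z = 1 + I:
  numerator:   3*(1 + I) - 1 = 2 + 3*I
  denominator: 2*(1 + I) + 3 = 5 + 2*I
T(1 + I) = (2 + 3*I)/(5 + 2*I); multiplying numerator and denominator by the conjugate 5 - 2*I gives (16 + 11*I)/29 = 16/29 + 11*I/29

Final answer: 16/29 + 11*I/29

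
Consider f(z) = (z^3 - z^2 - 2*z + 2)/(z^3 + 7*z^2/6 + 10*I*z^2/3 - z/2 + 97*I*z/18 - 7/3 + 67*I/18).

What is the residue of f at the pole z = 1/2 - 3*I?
Write f(z) = P(z)/Q(z) with P(z) = z^3 - z^2 - 2*z + 2 and Q(z) = z^3 + 7*z^2/6 + 10*I*z^2/3 - z/2 + 97*I*z/18 - 7/3 + 67*I/18.
The denominator factors as Q(z) = (z - 1/2 + 3*I)*(z + 1 - 2*I/3)*(z + 2/3 + I), so z = 1/2 - 3*I is a simple zero of Q and P is analytic there; z = 1/2 - 3*I is therefore a simple pole and
  Res(f, z₀) = P(z₀)/Q'(z₀).

Q'(z) = 3*z^2 + 7*z/3 + 20*I*z/3 - 1/2 + 97*I/18, so Q'(1/2 - 3*I) = -67/12 - 131*I/18.
P(1/2 - 3*I) = -29/8 + 135*I/4.

Res(f, 1/2 - 3*I) = (-29/8 + 135*I/4)/(-67/12 - 131*I/18) = -584199/218090 - 278406*I/109045

Final answer: -584199/218090 - 278406*I/109045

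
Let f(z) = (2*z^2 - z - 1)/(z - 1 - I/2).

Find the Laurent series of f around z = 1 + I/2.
Put w = z - (1 + I/2), i.e. z = w + 1 + I/2. The denominator is w, so it suffices to rewrite the numerator in powers of w.

P(z) = 2*z^2 - z - 1
P(w + 1 + I/2) = -1/2 + 3*I/2 + (3 + 2*I)*w + 2*w^2

Dividing each term by w:
  f = (-1/2 + 3*I/2)/w + 3 + 2*I + 2*w

Substituting back w = z - 1 - I/2:
  f(z) = (-1/2 + 3*I/2)/(z - 1 - I/2) + 3 + 2*I + 2*(z - 1 - I/2)

The series is finite because the numerator is a polynomial; the negative powers form the principal part, and the coefficient of 1/(z - 1 - I/2) gives Res(f, 1 + I/2) = -1/2 + 3*I/2.

Final answer: (-1/2 + 3*I/2)/(z - 1 - I/2) + 3 + 2*I + 2*(z - 1 - I/2)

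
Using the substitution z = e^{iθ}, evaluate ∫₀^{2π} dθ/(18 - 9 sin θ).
Call the integral J. The integrand is 2π-periodic and we integrate over a full period, so shifting θ does not change the value (θ → θ + π/2 turns sin θ into cos θ; θ → θ + π flips the sign of the trig term). Hence
  J = ∫₀^{2π} dθ/(18 + 9 cos θ).
Put z = e^{iθ}: then cos θ = (z + 1/z)/2, dθ = dz/(iz), and z runs once counterclockwise around |z| = 1:
  J = ∮_{|z|=1} 1/(18 + 9*(z + 1/z)/2) · dz/(iz) = (2/i) ∮_{|z|=1} dz/(9*z^2 + 36*z + 9).
The roots of 9*z^2 + 36*z + 9 are z = (-18 ± sqrt(18^2 - 9^2))/9, with sqrt(243) = 9*sqrt(3); their product is 1, so only z₊ = -2 + sqrt(3) lies inside the unit circle (z₋ = -2 - sqrt(3) lies outside).
z₊ is a simple zero of q(z) = 9*z^2 + 36*z + 9, so Res(1/q, z₊) = 1/q'(z₊) with q'(z) = 18*z + 36; and q'(z₊) = 9*(z₊ - z₋) = 18*sqrt(3).
Therefore J = (2/i) · 2πi · 1/(18*sqrt(3)) = 2*pi/(9*sqrt(3)) = 2*sqrt(3)*pi/27

Final answer: 2*sqrt(3)*pi/27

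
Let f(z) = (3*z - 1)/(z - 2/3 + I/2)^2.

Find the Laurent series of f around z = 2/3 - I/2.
Put w = z - (2/3 - I/2), i.e. z = w + 2/3 - I/2. The denominator is w^2, so it suffices to rewrite the numerator in powers of w.

P(z) = 3*z - 1
P(w + 2/3 - I/2) = 1 - 3*I/2 + 3*w

Dividing each term by w^2:
  f = (1 - 3*I/2)/w^2 + 3/w

Substituting back w = z - 2/3 + I/2:
  f(z) = (1 - 3*I/2)/(z - 2/3 + I/2)^2 + 3/(z - 2/3 + I/2)

The series is finite because the numerator is a polynomial; the negative powers form the principal part, and the coefficient of 1/(z - 2/3 + I/2) gives Res(f, 2/3 - I/2) = 3.

Final answer: (1 - 3*I/2)/(z - 2/3 + I/2)^2 + 3/(z - 2/3 + I/2)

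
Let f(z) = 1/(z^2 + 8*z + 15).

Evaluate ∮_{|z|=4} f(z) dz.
By the residue theorem, ∮_C f(z) dz = 2πi · (sum of the residues of f at the poles inside |z| = 4).

The denominator factors as (z + 3)*(z + 5), so the singularities of f are simple poles at z = -3, z = -5.
  |-3|² = 9 < 16 = 4², so this pole is inside the contour.
  |-5|² = 25 > 16 = 4², so this pole is outside the contour.

With P(z) = 1 and Q(z) = z^2 + 8*z + 15, each pole is simple, so Res(f, z₀) = P(z₀)/Q'(z₀) with Q'(z) = 2*z + 8.
  Res(f, -3) = P(-3)/Q'(-3) = (1)/(2) = 1/2

∮_C f(z) dz = 2πi · (1/2) = I*pi

Final answer: I*pi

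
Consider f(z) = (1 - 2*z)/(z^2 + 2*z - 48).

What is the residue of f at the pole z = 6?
-11/14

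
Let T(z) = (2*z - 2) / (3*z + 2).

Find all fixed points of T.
T(z) = z means 2*z - 2 = z*(3*z + 2), i.e.
  3*z^2 + 2 = 0.
Discriminant: (0)^2 - 4*(3)*(2) = -24, so the roots are complex conjugates.
  z = (0 ± I*sqrt(24))/(2*(3))
Fixed points: {-sqrt(6)*I/3, sqrt(6)*I/3}

Final answer: {-sqrt(6)*I/3, sqrt(6)*I/3}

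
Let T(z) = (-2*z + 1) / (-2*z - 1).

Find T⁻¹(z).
Set w = T(z) = (-2*z + 1) / (-2*z - 1) and solve for z:
  w*(-2*z - 1) = -2*z + 1
  -w + z*(2 - 2*w) - 1 = 0
  z*(2 - 2*w) = w + 1
  z = (-w - 1)/(2*w - 2)
Renaming the variable, T⁻¹(z) = (-z - 1)/(2*z - 2).
(Check: ad - bc = 4 ≠ 0, so T is invertible.)

Final answer: (-z - 1)/(2*z - 2)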